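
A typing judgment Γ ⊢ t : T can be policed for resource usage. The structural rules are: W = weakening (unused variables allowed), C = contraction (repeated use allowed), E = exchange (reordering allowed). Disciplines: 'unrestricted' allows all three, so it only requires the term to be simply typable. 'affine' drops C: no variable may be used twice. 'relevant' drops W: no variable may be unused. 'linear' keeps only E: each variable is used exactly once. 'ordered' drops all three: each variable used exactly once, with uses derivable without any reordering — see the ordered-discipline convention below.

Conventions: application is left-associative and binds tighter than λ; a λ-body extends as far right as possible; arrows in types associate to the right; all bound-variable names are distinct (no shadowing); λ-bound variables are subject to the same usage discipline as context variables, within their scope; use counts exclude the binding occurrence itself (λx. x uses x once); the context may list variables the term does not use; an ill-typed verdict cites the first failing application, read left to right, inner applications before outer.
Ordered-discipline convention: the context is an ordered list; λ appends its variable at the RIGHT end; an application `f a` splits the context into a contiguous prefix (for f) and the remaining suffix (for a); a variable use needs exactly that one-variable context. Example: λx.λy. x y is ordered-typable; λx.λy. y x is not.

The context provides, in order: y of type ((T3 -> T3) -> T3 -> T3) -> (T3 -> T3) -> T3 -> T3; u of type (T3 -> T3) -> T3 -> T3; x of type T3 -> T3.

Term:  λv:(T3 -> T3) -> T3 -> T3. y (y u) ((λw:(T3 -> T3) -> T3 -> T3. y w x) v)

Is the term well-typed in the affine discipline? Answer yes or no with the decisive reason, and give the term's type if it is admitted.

no — repeated use of y ×3
variable uses: y: 3×, u: 1×, x: 1×, v (λ-bound): 1×, w (λ-bound): 1×
use order (left to right): y, y, u, y, w, x, v
typing: ✓ — ((T3 -> T3) -> T3 -> T3) -> T3 -> T3
summary: ordered ✗ | linear ✗ | affine ✗ | relevant ✓ | unrestricted ✓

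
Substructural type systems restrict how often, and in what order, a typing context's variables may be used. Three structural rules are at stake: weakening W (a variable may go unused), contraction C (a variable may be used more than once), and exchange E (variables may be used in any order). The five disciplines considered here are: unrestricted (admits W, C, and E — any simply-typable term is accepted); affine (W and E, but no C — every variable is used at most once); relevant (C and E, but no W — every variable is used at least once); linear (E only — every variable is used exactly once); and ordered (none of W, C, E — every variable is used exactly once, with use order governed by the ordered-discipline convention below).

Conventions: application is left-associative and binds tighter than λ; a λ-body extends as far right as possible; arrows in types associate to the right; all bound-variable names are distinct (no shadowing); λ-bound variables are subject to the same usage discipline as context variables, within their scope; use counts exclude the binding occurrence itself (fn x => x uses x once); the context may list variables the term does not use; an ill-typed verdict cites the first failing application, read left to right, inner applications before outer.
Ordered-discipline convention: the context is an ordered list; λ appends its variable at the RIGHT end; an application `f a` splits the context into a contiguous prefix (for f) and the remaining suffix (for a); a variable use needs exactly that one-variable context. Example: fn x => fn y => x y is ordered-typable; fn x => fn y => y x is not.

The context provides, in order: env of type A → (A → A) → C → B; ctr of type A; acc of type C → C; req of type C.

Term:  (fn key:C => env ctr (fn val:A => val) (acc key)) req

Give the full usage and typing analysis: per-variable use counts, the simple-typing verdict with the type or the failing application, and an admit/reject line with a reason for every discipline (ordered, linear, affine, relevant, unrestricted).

usage: env: 1; ctr: 1; acc: 1; req: 1; key [bound]: 1; val [bound]: 1
use order (left to right): env, ctr, val, acc, key, req
typing: the term checks, with type B
ordered: ✓, env, ctr, acc, req, key, val: once each, no exchange needed
linear: ✓, exactly-once usage across env, ctr, acc, req, key, val
affine: ✓, no duplicate uses among env, ctr, acc, req, key, val
relevant: ✓, none of env, ctr, acc, req, key, val goes unused
unrestricted: ✓, type-checks (B) and nothing is barred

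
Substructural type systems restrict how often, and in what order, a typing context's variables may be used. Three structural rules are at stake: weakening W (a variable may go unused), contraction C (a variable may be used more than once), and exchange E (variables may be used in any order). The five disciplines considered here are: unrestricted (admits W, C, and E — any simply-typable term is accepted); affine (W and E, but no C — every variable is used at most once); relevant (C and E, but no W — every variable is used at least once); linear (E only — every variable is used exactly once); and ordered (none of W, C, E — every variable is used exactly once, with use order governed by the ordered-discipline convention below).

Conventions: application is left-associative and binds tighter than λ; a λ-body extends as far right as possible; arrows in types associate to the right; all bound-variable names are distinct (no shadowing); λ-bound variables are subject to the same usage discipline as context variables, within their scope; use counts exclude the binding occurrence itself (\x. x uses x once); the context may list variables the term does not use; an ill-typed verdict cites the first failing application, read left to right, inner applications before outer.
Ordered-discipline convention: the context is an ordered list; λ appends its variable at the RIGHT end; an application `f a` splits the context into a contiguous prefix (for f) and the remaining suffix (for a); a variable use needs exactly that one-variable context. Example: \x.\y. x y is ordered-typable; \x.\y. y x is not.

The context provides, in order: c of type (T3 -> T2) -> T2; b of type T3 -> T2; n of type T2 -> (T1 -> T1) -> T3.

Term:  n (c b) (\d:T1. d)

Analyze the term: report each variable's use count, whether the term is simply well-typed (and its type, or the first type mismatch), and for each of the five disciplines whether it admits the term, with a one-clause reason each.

variable uses: c: 1; b: 1; n: 1; d [bound]: 1
uses in reading order: n, c, b, d
typing: ✓ — T3
ordered: ✗ — needs exchange: uses follow n, c, b, d
linear: ✓ — each of c, b, n, d used exactly once
affine: ✓ — c, b, n, d: no repeats, contraction unneeded
relevant: ✓ — none of c, b, n, d goes unused
unrestricted: ✓ — type-checks (T3) and nothing is barred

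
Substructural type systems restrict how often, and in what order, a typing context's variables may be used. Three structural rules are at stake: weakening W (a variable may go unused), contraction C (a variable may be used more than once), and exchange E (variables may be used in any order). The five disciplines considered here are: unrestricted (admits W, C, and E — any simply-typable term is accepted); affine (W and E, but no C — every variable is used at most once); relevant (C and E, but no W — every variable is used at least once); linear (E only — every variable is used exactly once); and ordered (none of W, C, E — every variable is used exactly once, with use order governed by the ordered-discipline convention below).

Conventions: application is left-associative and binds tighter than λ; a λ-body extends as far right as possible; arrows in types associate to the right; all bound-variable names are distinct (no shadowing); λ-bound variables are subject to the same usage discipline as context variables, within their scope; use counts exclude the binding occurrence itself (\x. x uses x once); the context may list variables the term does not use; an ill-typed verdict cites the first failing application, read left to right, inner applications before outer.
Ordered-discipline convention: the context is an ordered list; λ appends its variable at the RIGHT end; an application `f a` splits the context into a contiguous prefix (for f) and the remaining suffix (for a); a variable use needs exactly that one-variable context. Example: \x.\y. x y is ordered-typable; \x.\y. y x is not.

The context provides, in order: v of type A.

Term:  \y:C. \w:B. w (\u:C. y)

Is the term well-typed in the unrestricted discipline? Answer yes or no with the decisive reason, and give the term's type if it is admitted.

no — not simply typable
counts: v: 0×, y [bound]: 1×, w [bound]: 1×, u [bound]: 0×
left-to-right use order: w, y
typing: ill-typed: non-arrow in function slot: B
all disciplines: ordered ✗; linear ✗; affine ✗; relevant ✗; unrestricted ✗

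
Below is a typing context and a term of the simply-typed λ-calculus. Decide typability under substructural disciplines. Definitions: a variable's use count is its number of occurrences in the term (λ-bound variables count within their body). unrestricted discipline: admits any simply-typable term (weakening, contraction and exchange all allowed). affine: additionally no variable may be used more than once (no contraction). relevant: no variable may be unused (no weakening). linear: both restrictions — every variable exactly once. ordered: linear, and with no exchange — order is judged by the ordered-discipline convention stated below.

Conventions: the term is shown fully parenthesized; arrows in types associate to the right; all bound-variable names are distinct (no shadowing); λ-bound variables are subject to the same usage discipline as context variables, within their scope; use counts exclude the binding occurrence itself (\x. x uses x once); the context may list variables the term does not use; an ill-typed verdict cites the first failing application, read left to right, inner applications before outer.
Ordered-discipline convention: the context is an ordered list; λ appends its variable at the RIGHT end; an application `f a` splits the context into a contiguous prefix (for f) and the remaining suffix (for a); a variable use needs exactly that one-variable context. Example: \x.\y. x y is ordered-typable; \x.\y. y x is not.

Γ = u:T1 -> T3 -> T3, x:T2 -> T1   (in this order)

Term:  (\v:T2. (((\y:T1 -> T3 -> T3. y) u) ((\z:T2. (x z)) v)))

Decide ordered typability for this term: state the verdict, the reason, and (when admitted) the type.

yes — one use each (u, x, v, y, z); ordered split holds; term : T2 -> T3 -> T3
variable uses: u ×1, x ×1, v (bound) ×1, y (bound) ×1, z (bound) ×1
uses in reading order: y, u, x, z, v
typing: ✓ — T2 -> T3 -> T3
per-discipline verdicts: ordered ✓; linear ✓; affine ✓; relevant ✓; unrestricted ✓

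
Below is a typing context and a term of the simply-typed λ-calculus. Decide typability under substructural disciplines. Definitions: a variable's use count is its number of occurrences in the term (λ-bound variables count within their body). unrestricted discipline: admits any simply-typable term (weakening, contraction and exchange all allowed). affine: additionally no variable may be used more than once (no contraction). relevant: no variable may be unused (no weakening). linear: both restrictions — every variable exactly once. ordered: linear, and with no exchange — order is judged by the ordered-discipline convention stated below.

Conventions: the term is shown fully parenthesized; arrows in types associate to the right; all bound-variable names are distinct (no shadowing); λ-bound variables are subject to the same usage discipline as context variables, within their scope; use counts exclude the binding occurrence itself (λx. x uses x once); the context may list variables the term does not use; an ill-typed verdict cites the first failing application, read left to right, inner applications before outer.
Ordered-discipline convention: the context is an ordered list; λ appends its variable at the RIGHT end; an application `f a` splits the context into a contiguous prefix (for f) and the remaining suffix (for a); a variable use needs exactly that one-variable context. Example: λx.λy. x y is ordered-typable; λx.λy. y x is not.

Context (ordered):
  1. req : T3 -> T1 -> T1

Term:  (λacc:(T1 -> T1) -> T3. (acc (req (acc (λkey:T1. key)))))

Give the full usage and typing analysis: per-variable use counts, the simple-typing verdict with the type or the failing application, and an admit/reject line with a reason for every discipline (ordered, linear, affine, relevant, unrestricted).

usage: req: 1×; acc [bound]: 2×; key [bound]: 1×
left-to-right use order: acc, req, acc, key
typing: well-typed at ((T1 -> T1) -> T3) -> T3
ordered ✗ (uses contraction: acc ×2)
linear ✗ (uses contraction: acc ×2)
affine ✗ (uses contraction: acc ×2)
relevant ✓ (none of req, acc, key goes unused)
unrestricted ✓ (well-typed at ((T1 -> T1) -> T3) -> T3; no restrictions here)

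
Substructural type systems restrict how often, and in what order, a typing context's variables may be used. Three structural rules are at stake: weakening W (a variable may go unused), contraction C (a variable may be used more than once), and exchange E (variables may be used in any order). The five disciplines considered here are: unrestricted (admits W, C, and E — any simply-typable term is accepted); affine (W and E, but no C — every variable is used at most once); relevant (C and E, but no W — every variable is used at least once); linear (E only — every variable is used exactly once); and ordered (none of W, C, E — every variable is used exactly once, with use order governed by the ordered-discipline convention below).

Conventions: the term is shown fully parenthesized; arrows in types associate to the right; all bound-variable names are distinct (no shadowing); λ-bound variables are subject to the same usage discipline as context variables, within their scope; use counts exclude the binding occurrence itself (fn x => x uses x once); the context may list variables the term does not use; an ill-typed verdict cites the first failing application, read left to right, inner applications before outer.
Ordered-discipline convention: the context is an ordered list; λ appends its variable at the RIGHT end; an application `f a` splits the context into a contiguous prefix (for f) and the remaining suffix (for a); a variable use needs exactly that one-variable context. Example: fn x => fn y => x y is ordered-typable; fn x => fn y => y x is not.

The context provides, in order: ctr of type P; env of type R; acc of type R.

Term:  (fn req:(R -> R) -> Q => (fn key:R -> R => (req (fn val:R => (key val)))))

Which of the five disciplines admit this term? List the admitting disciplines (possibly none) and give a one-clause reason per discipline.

admitted by: affine, unrestricted
use counts: ctr ×0; env ×0; acc ×0; req [bound] ×1; key [bound] ×1; val [bound] ×1
left-to-right use order: req, key, val
typing: the term checks, with type ((R -> R) -> Q) -> (R -> R) -> Q
ordered: ✗ — ctr, env, acc left unused
linear: ✗ — ctr, env, acc left unused
affine: ✓ — no duplicate uses among ctr, env, acc, req, key, val
relevant: ✗ — ctr, env, acc left unused
unrestricted: ✓ — typability at ((R -> R) -> Q) -> (R -> R) -> Q is all that's needed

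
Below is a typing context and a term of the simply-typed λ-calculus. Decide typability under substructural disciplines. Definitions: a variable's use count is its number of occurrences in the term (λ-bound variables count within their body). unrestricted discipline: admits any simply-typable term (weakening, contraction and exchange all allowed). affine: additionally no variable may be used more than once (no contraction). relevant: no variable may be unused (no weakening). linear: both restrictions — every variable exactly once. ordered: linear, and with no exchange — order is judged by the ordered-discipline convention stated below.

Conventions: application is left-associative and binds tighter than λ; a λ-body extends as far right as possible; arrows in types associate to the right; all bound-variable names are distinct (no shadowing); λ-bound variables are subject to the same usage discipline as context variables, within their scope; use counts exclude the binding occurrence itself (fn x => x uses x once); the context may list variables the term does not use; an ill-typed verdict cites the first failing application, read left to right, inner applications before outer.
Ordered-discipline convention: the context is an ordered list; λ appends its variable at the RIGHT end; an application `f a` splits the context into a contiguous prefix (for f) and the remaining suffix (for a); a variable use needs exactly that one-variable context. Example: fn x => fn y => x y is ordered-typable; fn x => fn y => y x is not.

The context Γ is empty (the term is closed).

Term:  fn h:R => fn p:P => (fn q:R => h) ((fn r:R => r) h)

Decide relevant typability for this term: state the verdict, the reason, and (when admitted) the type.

no — unused: p, q — weakening required
counts: h [bound]: 2, p [bound]: 0, q [bound]: 0, r [bound]: 1
order of uses: h, r, h
typing: ✓ — R -> P -> R
all disciplines: ordered ✗ · linear ✗ · affine ✗ · relevant ✗ · unrestricted ✓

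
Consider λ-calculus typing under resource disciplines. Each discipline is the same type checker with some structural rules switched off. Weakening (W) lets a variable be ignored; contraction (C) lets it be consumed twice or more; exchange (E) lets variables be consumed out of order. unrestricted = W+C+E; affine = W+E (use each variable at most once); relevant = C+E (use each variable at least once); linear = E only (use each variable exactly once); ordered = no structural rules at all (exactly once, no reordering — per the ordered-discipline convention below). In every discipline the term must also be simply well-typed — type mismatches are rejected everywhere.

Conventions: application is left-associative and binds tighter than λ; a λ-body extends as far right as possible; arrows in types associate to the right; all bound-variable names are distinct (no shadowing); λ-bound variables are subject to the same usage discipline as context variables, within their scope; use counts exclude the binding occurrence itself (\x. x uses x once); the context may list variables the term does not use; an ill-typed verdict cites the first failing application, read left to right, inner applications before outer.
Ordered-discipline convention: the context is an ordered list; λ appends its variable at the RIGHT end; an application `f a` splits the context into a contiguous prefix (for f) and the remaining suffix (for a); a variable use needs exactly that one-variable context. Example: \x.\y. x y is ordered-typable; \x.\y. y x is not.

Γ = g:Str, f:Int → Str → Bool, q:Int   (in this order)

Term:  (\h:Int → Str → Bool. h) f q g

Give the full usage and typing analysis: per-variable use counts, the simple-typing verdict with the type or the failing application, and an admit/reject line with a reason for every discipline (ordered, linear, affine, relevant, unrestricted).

variable uses: g: 1×; f: 1×; q: 1×; h (bound): 1×
order of uses: h, f, q, g
typing: the term checks, with type Bool
ordered: ✗, use order h, f, q, g needs exchange
linear: ✓, exactly-once usage across g, f, q, h
affine: ✓, g, f, q, h: no repeats, contraction unneeded
relevant: ✓, g, f, q, h: all used, weakening unneeded
unrestricted: ✓, typability at Bool is all that's needed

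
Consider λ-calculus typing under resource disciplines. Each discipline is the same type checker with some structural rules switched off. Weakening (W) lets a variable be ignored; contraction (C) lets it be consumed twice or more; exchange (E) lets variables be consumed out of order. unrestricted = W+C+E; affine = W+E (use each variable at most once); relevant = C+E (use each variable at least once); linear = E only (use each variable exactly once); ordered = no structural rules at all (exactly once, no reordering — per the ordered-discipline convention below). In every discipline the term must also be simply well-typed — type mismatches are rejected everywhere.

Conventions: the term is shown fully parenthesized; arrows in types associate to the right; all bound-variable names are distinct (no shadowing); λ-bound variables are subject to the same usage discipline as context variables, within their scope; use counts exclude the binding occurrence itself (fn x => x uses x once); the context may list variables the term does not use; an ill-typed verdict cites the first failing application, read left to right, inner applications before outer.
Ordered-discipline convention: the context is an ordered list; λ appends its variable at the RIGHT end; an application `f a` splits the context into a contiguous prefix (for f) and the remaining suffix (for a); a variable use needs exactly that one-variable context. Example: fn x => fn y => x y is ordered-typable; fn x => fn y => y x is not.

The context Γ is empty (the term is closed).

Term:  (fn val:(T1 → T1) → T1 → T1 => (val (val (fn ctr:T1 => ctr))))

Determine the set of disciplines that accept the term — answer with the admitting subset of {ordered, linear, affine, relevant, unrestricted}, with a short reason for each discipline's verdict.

admitted in: relevant, unrestricted
variable uses: val (bound): 2×; ctr (bound): 1×
left-to-right use order: val, val, ctr
typing: well-typed at ((T1 → T1) → T1 → T1) → T1 → T1
ordered: ✗, val ×2 used more than once (contraction)
linear: ✗, val ×2 used more than once (contraction)
affine: ✗, val ×2 used more than once (contraction)
relevant: ✓, none of val, ctr goes unused
unrestricted: ✓, type-checks (((T1 → T1) → T1 → T1) → T1 → T1) and nothing is barred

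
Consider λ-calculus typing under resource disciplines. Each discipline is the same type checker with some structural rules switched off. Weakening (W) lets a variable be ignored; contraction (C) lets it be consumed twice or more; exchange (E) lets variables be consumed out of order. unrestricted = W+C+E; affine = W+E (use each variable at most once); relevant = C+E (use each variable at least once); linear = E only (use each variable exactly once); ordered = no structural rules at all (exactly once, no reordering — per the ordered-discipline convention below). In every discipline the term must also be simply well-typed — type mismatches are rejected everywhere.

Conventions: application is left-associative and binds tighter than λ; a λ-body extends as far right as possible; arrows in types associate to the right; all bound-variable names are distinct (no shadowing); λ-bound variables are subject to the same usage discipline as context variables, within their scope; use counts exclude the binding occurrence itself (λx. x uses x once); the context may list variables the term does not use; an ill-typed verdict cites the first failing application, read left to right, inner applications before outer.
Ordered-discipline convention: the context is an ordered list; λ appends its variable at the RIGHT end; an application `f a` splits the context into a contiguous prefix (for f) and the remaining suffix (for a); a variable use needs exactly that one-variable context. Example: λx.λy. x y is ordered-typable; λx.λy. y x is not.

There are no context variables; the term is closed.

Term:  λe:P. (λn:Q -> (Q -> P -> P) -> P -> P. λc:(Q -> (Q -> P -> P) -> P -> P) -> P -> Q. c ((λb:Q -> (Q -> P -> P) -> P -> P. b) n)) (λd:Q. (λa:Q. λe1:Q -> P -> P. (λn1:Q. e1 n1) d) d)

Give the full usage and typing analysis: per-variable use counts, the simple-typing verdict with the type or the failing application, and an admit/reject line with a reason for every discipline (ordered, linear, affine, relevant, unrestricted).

usage: e [bound]: 0×, n [bound]: 1×, c [bound]: 1×, b [bound]: 1×, d [bound]: 2×, a [bound]: 0×, e1 [bound]: 1×, n1 [bound]: 1×
order of uses: c, b, n, e1, n1, d, d
typing: the term checks, with type P -> ((Q -> (Q -> P -> P) -> P -> P) -> P -> Q) -> P -> Q
ordered ✗ (uses contraction: d ×2; unused: e, a — weakening required)
linear ✗ (uses contraction: d ×2; unused: e, a — weakening required)
affine ✗ (uses contraction: d ×2)
relevant ✗ (unused: e, a — weakening required)
unrestricted ✓ (typability at P -> ((Q -> (Q -> P -> P) -> P -> P) -> P -> Q) -> P -> Q is all that's needed)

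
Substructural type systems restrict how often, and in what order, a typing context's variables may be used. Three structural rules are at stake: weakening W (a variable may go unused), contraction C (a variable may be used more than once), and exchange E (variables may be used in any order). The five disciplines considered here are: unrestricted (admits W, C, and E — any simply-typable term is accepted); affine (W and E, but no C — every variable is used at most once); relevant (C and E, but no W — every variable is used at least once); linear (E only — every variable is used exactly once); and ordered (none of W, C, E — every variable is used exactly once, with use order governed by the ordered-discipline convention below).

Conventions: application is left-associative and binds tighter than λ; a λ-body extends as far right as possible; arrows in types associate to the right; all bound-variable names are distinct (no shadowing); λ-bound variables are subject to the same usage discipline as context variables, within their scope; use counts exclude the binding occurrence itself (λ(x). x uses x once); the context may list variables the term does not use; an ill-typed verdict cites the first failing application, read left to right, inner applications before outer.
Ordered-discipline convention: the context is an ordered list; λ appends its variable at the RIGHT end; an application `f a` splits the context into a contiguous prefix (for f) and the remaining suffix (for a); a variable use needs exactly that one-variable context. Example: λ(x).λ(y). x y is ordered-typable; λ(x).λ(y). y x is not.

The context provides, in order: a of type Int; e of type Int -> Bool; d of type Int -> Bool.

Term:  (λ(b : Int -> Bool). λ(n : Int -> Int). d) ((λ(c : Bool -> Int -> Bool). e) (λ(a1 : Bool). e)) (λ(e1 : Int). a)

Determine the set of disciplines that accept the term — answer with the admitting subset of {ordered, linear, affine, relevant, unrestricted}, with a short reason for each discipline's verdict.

admitting disciplines: unrestricted
use counts: a=1; e=2; d=1; b (bound)=0; n (bound)=0; c (bound)=0; a1 (bound)=0; e1 (bound)=0
uses in reading order: d, e, e, a
typing: ✓ — Int -> Bool
ordered: ✗ — e ×2 used more than once (contraction); needs weakening: b, n, c, a1, e1 unused
linear: ✗ — e ×2 used more than once (contraction); needs weakening: b, n, c, a1, e1 unused
affine: ✗ — e ×2 used more than once (contraction)
relevant: ✗ — needs weakening: b, n, c, a1, e1 unused
unrestricted: ✓ — simply typable at Int -> Bool; W, C, E all held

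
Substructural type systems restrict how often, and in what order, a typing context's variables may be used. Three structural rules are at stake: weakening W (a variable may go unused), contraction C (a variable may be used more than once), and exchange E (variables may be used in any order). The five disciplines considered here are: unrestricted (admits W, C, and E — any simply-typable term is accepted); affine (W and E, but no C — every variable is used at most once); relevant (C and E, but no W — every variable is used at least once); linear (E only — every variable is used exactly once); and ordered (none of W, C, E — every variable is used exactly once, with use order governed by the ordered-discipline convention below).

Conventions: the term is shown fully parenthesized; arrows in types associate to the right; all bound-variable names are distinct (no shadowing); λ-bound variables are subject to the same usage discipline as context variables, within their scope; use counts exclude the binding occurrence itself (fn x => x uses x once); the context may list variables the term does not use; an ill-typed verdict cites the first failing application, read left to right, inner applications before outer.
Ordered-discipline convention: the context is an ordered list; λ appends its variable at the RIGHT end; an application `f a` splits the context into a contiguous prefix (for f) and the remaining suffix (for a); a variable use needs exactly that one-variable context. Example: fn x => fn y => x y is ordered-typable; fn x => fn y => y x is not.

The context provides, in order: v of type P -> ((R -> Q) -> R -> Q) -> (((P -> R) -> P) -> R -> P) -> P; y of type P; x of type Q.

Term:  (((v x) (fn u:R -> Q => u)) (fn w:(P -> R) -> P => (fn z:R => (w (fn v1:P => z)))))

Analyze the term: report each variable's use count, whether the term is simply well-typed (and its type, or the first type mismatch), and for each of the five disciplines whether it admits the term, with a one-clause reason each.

usage: v: 1×, y: 0×, x: 1×, u (λ-bound): 1×, w (λ-bound): 1×, z (λ-bound): 1×, v1 (λ-bound): 0×
use order (left to right): v, x, u, w, z
typing: ill-typed: a function awaiting P gets Q
ordered: ✗ — fails simple typing
linear: ✗ — a type mismatch blocks all five
affine: ✗ — the type mismatch rejects it
relevant: ✗ — not simply typable
unrestricted: ✗ — fails simple typing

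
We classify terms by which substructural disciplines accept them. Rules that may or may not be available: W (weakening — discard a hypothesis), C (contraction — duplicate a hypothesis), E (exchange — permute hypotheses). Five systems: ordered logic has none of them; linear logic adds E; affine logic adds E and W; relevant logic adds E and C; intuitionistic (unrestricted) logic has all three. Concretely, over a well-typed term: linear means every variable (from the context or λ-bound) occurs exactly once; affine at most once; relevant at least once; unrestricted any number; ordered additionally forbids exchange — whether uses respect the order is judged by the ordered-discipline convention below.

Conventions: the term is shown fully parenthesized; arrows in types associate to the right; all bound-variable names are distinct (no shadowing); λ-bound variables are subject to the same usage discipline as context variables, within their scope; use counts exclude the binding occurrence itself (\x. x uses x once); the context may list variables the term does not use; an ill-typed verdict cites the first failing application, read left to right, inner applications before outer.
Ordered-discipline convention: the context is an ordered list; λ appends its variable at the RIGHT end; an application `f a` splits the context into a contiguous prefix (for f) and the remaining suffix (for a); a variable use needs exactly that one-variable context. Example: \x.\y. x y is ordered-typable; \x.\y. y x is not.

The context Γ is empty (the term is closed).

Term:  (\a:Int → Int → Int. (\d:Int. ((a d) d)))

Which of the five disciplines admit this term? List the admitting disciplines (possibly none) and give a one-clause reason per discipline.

admitted in: relevant, unrestricted
counts: a [bound]: 1, d [bound]: 2
left-to-right use order: a, d, d
typing: the term checks, with type (Int → Int → Int) → Int → Int
ordered: ✗, needs contraction — d ×2
linear: ✗, needs contraction — d ×2
affine: ✗, needs contraction — d ×2
relevant: ✓, none of a, d goes unused
unrestricted: ✓, type-checks ((Int → Int → Int) → Int → Int) and nothing is barred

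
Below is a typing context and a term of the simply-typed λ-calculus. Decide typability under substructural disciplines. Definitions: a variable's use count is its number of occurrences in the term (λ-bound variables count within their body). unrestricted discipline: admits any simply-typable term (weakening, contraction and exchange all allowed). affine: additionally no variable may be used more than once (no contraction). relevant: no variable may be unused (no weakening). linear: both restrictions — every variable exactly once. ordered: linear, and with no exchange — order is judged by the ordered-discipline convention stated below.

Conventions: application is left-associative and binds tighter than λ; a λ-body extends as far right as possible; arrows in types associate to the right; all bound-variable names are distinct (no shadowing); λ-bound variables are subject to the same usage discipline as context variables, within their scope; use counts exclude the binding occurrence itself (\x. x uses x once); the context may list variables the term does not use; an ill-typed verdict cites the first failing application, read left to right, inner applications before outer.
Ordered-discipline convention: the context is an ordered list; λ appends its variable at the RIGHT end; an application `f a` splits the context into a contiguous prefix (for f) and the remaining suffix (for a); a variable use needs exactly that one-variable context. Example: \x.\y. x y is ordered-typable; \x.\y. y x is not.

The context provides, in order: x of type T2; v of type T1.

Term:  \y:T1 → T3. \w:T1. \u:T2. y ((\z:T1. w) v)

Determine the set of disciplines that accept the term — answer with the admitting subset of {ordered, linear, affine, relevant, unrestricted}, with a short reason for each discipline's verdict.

accepted by: affine, unrestricted
counts: x ×0, v ×1, y (bound) ×1, w (bound) ×1, u (bound) ×0, z (bound) ×0
left-to-right use order: y, w, v
typing: the term checks, with type (T1 → T3) → T1 → T2 → T3
ordered: ✗ — unused: x, u, z — weakening required
linear: ✗ — unused: x, u, z — weakening required
affine: ✓ — at most one use each (x, v, y, w, u, z)
relevant: ✗ — unused: x, u, z — weakening required
unrestricted: ✓ — typability at (T1 → T3) → T1 → T2 → T3 is all that's needed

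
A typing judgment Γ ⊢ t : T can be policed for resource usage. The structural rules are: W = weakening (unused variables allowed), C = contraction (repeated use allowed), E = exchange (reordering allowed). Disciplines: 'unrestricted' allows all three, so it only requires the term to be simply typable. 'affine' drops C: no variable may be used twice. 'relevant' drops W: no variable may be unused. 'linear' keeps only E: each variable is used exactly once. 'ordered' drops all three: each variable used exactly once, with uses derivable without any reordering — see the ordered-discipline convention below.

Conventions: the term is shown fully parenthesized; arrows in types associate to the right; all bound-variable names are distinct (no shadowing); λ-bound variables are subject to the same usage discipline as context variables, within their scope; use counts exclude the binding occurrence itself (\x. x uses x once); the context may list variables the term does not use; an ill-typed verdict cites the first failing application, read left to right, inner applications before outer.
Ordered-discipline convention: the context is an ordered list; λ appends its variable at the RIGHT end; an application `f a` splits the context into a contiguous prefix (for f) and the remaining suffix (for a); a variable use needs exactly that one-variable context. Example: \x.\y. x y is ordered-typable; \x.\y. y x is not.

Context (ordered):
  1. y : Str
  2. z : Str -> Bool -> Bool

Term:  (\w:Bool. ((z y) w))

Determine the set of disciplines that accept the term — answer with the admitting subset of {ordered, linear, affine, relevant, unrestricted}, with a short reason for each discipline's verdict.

admitting disciplines: linear, affine, relevant, unrestricted
use counts: y=1, z=1, w (λ-bound)=1
uses in reading order: z, y, w
typing: well-typed at Bool -> Bool
ordered: ✗, needs exchange: uses follow z, y, w
linear: ✓, single use per variable (y, z, w)
affine: ✓, no duplicate uses among y, z, w
relevant: ✓, y, z, w: all used, weakening unneeded
unrestricted: ✓, type-checks (Bool -> Bool) and nothing is barred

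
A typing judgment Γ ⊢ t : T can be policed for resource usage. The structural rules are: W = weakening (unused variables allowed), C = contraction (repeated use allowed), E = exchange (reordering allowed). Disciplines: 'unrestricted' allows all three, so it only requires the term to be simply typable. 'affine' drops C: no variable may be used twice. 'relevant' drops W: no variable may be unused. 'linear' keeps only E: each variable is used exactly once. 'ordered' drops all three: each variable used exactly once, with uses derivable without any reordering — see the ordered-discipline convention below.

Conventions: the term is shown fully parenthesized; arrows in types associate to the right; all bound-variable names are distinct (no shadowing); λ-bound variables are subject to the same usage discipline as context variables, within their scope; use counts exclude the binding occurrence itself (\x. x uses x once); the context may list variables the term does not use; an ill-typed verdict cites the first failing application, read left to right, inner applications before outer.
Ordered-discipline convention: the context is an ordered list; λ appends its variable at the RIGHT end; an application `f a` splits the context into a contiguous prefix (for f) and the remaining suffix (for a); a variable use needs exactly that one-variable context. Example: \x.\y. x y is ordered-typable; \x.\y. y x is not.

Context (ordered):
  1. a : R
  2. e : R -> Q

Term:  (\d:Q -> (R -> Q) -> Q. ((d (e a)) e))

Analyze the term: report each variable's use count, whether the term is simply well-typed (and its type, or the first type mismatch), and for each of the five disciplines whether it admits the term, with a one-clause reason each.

use counts: a ×1, e ×2, d (λ-bound) ×1
uses in reading order: d, e, a, e
typing: well-typed — term : (Q -> (R -> Q) -> Q) -> Q
ordered: ✗, e ×2 used more than once (contraction)
linear: ✗, e ×2 used more than once (contraction)
affine: ✗, e ×2 used more than once (contraction)
relevant: ✓, every one of a, e, d appears
unrestricted: ✓, well-typed at (Q -> (R -> Q) -> Q) -> Q; no restrictions here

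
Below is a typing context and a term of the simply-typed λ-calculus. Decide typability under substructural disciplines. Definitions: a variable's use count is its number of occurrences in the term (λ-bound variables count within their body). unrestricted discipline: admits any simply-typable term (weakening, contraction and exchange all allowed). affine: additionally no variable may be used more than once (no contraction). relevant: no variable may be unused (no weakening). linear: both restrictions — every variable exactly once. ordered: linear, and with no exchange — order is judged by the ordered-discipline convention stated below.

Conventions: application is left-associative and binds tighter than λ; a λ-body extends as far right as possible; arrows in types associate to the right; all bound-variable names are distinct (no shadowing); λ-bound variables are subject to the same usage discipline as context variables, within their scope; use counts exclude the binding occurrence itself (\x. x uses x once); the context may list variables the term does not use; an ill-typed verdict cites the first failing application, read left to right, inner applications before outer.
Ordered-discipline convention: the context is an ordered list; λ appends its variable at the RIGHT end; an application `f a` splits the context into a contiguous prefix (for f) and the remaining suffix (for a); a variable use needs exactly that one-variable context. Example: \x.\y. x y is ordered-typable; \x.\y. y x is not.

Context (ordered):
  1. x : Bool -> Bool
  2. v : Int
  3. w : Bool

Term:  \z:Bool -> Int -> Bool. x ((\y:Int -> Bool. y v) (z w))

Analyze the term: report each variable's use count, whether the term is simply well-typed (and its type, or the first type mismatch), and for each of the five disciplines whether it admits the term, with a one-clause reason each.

variable uses: x=1, v=1, w=1, z (bound)=1, y (bound)=1
uses in reading order: x, y, v, z, w
typing: the term checks, with type (Bool -> Int -> Bool) -> Bool
ordered ✗ (needs exchange: uses follow x, y, v, z, w)
linear ✓ (each of x, v, w, z, y used exactly once)
affine ✓ (no duplicate uses among x, v, w, z, y)
relevant ✓ (none of x, v, w, z, y goes unused)
unrestricted ✓ (simply typable at (Bool -> Int -> Bool) -> Bool; W, C, E all held)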